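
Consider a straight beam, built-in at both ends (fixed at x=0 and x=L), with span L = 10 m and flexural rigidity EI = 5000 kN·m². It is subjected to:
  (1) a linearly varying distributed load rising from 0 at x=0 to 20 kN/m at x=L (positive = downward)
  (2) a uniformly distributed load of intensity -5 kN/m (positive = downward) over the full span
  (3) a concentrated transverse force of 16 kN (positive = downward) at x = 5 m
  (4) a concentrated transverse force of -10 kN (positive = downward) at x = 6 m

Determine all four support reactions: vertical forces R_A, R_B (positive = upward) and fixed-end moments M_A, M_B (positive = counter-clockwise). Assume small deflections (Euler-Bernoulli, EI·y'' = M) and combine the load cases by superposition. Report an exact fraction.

Load 1 — triangular load w₀=20 kN/m (0→w₀ over full span):
  R_A = 3w₀L/20 = 3·20·10/20 = 30 kN
  M_A = w₀L²/30 = 20·10²/30 = 200/3 kN·m
  R_B = 7w₀L/20 = 7·20·10/20 = 70 kN
  M_B = -w₀L²/20 = -20·10²/20 = -100 kN·m
Load 2 — uniform load w=-5 kN/m over full span:
  R_A = wL/2 = (-5)·10/2 = -25 kN
  M_A = wL²/12 = (-5)·10²/12 = -125/3 kN·m
  R_B = wL/2 = (-5)·10/2 = -25 kN
  M_B = -wL²/12 = -(-5)·10²/12 = 125/3 kN·m
Load 3 — point force P=16 kN at a=5 m (b=L-a=5):
  R_A = Pb²(3a+b)/L³ = 16·5²·(3·5+5)/10³ = 8 kN
  M_A = Pab²/L² = 16·5·5²/10² = 20 kN·m
  R_B = Pa²(a+3b)/L³ = 16·5²·(5+3·5)/10³ = 8 kN
  M_B = -Pa²b/L² = -16·5²·5/10² = -20 kN·m
Load 4 — point force P=-10 kN at a=6 m (b=L-a=4):
  R_A = Pb²(3a+b)/L³ = (-10)·4²·(3·6+4)/10³ = -88/25 kN
  M_A = Pab²/L² = (-10)·6·4²/10² = -48/5 kN·m
  R_B = Pa²(a+3b)/L³ = (-10)·6²·(6+3·4)/10³ = -162/25 kN
  M_B = -Pa²b/L² = -(-10)·6²·4/10² = 72/5 kN·m
Superposition: R_A = 237/25 kN, M_A = 177/5 kN·m, R_B = 1163/25 kN, M_B = -959/15 kN·m

R_A = 237/25 kN, M_A = 177/5 kN·m, R_B = 1163/25 kN, M_B = -959/15 kN·m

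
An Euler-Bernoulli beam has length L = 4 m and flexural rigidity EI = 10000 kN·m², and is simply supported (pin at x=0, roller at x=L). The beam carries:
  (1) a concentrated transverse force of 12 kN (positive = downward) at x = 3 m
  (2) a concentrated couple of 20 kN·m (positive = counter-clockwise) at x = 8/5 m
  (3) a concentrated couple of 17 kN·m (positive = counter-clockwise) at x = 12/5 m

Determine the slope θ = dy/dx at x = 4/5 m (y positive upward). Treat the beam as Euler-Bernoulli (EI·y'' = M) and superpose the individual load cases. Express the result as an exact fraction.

Load 1 — point force P=12 kN at a=3 m (b=L-a=1):
  θ_1 = -Pb(L²-b²-3x²)/(6LEI)  [x≤a] = -12·1·(4²-1²-3·(4/5)²)/(6·4·10000) = -327/500000 rad
Load 2 — applied couple M₀=20 kN·m at a=8/5 m (b=L-a=12/5):
  θ_2 = (M₀x²/(2L)+C₁)/EI  [x≤a] with C₁=M₀(3b²-L²)/(6L)=16/15 = (20·(4/5)²/(2·4)+(16/15))/10000 = 1/3750 rad
Load 3 — applied couple M₀=17 kN·m at a=12/5 m (b=L-a=8/5):
  θ_3 = (M₀x²/(2L)+C₁)/EI  [x≤a] with C₁=M₀(3b²-L²)/(6L)=-442/75 = (17·(4/5)²/(2·4)+(-442/75))/10000 = -17/37500 rad
Superposition: θ = Σ θ_i = -1261/1500000 rad ≈ -0.000841 rad

θ(4/5) = -1261/1500000 rad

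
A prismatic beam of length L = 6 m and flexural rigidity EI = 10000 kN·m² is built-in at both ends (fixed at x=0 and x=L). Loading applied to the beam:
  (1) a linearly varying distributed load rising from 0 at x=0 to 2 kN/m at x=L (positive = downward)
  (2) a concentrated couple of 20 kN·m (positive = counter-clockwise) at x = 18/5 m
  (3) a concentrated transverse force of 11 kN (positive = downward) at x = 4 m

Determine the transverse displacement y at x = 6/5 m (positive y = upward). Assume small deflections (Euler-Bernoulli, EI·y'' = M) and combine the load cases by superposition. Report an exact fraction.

y(6/5) = -83681/117187500 m

Load 1 — triangular load w₀=2 kN/m (0→w₀ over full span):
  y_1 = -w₀x²(L-x)²(x+2L)/(120LEI) = -2·(6/5)²·(6-(6/5))²·((6/5)+2·6)/(120·6·10000) = -1188/9765625 m
Load 2 — applied couple M₀=20 kN·m at a=18/5 m (b=L-a=12/5):
  y_2 = (R_Ax³/6 - M_Ax²/2)/EI  [x≤a] with R_A=24/5, M_A=32/5 = ((24/5)·(6/5)³/6 - (32/5)·(6/5)²/2)/10000 = -126/390625 m
Load 3 — point force P=11 kN at a=4 m (b=L-a=2):
  y_3 = -Pb²x²(3aL-(3a+b)x)/(6L³EI)  [x≤a] = -11·2²·(6/5)²·(3·4·6-(3·4+2)·(6/5))/(6·6³·10000) = -253/937500 m
Superposition: y = Σ y_i = -83681/117187500 m ≈ -0.000714 m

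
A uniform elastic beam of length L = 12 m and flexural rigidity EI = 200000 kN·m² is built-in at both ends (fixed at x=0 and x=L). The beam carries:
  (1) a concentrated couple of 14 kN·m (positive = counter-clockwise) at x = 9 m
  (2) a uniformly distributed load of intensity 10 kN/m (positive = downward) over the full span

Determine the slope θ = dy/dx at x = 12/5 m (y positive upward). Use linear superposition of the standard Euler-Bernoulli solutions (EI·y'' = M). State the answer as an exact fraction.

θ(12/5) = -453/625000 rad

Load 1 — applied couple M₀=14 kN·m at a=9 m (b=L-a=3):
  θ_1 = (R_Ax²/2 - M_Ax)/EI  [x≤a] with R_A=21/16, M_A=35/8 = ((21/16)·(12/5)²/2 - (35/8)·(12/5))/200000 = -21/625000 rad
Load 2 — uniform load w=10 kN/m over full span:
  θ_2 = -wx(L-x)(L-2x)/(12EI) = -10·(12/5)·(12-(12/5))·(12-2·(12/5))/(12·200000) = -54/78125 rad
Superposition: θ = Σ θ_i = -453/625000 rad ≈ -0.000725 rad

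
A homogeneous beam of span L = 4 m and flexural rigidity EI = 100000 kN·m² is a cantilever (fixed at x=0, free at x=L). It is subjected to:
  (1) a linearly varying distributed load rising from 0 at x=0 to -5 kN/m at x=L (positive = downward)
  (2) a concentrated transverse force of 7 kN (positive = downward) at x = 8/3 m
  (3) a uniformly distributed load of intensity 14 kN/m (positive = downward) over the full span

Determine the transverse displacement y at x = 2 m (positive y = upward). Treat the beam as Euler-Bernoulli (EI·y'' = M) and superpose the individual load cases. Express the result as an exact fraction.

Load 1 — triangular load w₀=-5 kN/m (0→w₀ over full span):
  y_1 = (w₀Lx³/12-w₀L²x²/6-w₀x⁵/(120L))/EI = ((-5)·4·2³/12-(-5)·4²·2²/6-(-5)·2⁵/(120·4))/100000 = 121/300000 m
Load 2 — point force P=7 kN at a=8/3 m (b=L-a=4/3):
  y_2 = -Px²(3a-x)/(6EI)  [x≤a] = -7·2²·(3·(8/3)-2)/(6·100000) = -7/25000 m
Load 3 — uniform load w=14 kN/m over full span:
  y_3 = -wx²(x²-4Lx+6L²)/(24EI) = -14·2²·(2²-4·4·2+6·4²)/(24·100000) = -119/75000 m
Superposition: y = Σ y_i = -439/300000 m ≈ -0.001463 m

y(2) = -439/300000 m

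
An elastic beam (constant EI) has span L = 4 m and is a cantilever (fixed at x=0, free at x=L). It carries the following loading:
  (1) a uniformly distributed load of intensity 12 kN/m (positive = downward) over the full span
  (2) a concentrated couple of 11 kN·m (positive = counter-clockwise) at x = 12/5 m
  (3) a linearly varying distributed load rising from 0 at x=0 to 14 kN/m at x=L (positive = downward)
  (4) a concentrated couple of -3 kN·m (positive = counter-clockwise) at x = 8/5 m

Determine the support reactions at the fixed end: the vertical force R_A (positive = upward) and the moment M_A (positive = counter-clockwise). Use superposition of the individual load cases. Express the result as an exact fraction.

R_A = 76 kN, M_A = 488/3 kN·m

Load 1 — uniform load w=12 kN/m over full span:
  R_A = wL = 12·4 = 48 kN
  M_A = wL²/2 = 12·4²/2 = 96 kN·m
Load 2 — applied couple M₀=11 kN·m at a=12/5 m (b=L-a=8/5):
  R_A = 0 kN
  M_A = -M₀ = -11 kN·m
Load 3 — triangular load w₀=14 kN/m (0→w₀ over full span):
  R_A = w₀L/2 = 14·4/2 = 28 kN
  M_A = w₀L²/3 = 14·4²/3 = 224/3 kN·m
Load 4 — applied couple M₀=-3 kN·m at a=8/5 m (b=L-a=12/5):
  R_A = 0 kN
  M_A = -M₀ = -(-3) = 3 kN·m
Superposition: R_A = 76 kN, M_A = 488/3 kN·m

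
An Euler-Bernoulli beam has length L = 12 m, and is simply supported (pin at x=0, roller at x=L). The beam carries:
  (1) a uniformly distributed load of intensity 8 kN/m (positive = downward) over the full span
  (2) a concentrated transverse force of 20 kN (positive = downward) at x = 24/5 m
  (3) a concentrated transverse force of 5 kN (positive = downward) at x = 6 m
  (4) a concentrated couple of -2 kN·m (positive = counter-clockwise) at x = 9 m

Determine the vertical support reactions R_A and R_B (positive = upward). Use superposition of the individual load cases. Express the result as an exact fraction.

R_A = 187/3 kN, R_B = 176/3 kN

Load 1 — uniform load w=8 kN/m over full span:
  R_A = wL/2 = 8·12/2 = 48 kN
  R_B = wL/2 = 8·12/2 = 48 kN
Load 2 — point force P=20 kN at a=24/5 m (b=L-a=36/5):
  R_A = Pb/L = 20·(36/5)/12 = 12 kN
  R_B = Pa/L = 20·(24/5)/12 = 8 kN
Load 3 — point force P=5 kN at a=6 m (b=L-a=6):
  R_A = Pb/L = 5·6/12 = 5/2 kN
  R_B = Pa/L = 5·6/12 = 5/2 kN
Load 4 — applied couple M₀=-2 kN·m at a=9 m (b=L-a=3):
  R_A = M₀/L = (-2)/12 = -1/6 kN
  R_B = -M₀/L = -(-2)/12 = 1/6 kN
Superposition: R_A = 187/3 kN, R_B = 176/3 kN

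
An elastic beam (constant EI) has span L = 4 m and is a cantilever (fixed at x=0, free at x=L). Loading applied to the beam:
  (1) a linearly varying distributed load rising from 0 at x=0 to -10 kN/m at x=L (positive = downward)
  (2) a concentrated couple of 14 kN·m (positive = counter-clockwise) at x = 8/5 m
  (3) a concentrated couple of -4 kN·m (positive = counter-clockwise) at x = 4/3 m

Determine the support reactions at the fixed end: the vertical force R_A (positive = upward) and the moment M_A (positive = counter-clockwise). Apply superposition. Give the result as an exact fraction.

R_A = -20 kN, M_A = -190/3 kN·m

Load 1 — triangular load w₀=-10 kN/m (0→w₀ over full span):
  R_A = w₀L/2 = (-10)·4/2 = -20 kN
  M_A = w₀L²/3 = (-10)·4²/3 = -160/3 kN·m
Load 2 — applied couple M₀=14 kN·m at a=8/5 m (b=L-a=12/5):
  R_A = 0 kN
  M_A = -M₀ = -14 kN·m
Load 3 — applied couple M₀=-4 kN·m at a=4/3 m (b=L-a=8/3):
  R_A = 0 kN
  M_A = -M₀ = -(-4) = 4 kN·m
Superposition: R_A = -20 kN, M_A = -190/3 kN·m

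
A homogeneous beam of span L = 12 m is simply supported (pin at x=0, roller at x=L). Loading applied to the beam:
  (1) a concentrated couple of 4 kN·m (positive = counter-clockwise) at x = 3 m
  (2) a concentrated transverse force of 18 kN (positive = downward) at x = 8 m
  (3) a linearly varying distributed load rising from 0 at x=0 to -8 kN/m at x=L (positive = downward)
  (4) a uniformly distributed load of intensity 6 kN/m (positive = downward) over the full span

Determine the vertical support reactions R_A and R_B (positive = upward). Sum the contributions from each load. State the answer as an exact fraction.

Load 1 — applied couple M₀=4 kN·m at a=3 m (b=L-a=9):
  R_A = M₀/L = 4/12 = 1/3 kN
  R_B = -M₀/L = -4/12 = -1/3 kN
Load 2 — point force P=18 kN at a=8 m (b=L-a=4):
  R_A = Pb/L = 18·4/12 = 6 kN
  R_B = Pa/L = 18·8/12 = 12 kN
Load 3 — triangular load w₀=-8 kN/m (0→w₀ over full span):
  R_A = w₀L/6 = (-8)·12/6 = -16 kN
  R_B = w₀L/3 = (-8)·12/3 = -32 kN
Load 4 — uniform load w=6 kN/m over full span:
  R_A = wL/2 = 6·12/2 = 36 kN
  R_B = wL/2 = 6·12/2 = 36 kN
Superposition: R_A = 79/3 kN, R_B = 47/3 kN

R_A = 79/3 kN, R_B = 47/3 kN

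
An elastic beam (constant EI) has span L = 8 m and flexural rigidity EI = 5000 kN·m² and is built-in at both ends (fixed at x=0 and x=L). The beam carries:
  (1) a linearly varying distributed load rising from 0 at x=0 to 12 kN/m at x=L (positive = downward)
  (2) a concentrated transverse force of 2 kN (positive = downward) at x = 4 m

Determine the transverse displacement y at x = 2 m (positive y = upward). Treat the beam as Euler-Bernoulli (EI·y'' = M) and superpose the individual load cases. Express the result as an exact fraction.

Load 1 — triangular load w₀=12 kN/m (0→w₀ over full span):
  y_1 = -w₀x²(L-x)²(x+2L)/(120LEI) = -12·2²·(8-2)²·(2+2·8)/(120·8·5000) = -81/12500 m
Load 2 — point force P=2 kN at a=4 m (b=L-a=4):
  y_2 = -Pb²x²(3aL-(3a+b)x)/(6L³EI)  [x≤a] = -2·4²·2²·(3·4·8-(3·4+4)·2)/(6·8³·5000) = -1/1875 m
Superposition: y = Σ y_i = -263/37500 m ≈ -0.007013 m

y(2) = -263/37500 m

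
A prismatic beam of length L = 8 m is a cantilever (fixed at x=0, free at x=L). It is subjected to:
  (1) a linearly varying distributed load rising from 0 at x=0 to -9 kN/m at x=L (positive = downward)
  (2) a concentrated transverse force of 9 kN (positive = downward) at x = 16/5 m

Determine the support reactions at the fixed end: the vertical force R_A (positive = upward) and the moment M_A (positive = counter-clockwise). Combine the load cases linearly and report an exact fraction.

R_A = -27 kN, M_A = -816/5 kN·m

Load 1 — triangular load w₀=-9 kN/m (0→w₀ over full span):
  R_A = w₀L/2 = (-9)·8/2 = -36 kN
  M_A = w₀L²/3 = (-9)·8²/3 = -192 kN·m
Load 2 — point force P=9 kN at a=16/5 m (b=L-a=24/5):
  R_A = P = 9 kN
  M_A = Pa = 9·(16/5) = 144/5 kN·m
Superposition: R_A = -27 kN, M_A = -816/5 kN·m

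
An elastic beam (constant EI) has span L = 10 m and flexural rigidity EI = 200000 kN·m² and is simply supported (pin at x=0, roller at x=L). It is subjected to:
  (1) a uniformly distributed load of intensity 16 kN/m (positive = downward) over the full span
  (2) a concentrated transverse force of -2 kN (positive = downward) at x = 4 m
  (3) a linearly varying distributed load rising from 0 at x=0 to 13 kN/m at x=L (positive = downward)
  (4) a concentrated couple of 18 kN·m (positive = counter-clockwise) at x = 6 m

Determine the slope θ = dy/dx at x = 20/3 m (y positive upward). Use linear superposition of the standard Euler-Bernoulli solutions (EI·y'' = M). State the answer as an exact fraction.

Load 1 — uniform load w=16 kN/m over full span:
  θ_1 = -w(L³-6Lx²+4x³)/(24EI) = -16·(10³-6·10·(20/3)²+4·(20/3)³)/(24·200000) = 13/8100 rad
Load 2 — point force P=-2 kN at a=4 m (b=L-a=6):
  θ_2 = -Pa(2L²-6Lx+3x²+a²)/(6LEI)  [x>a] = -(-2)·4·(2·10²-6·10·(20/3)+3·(20/3)²+4²)/(6·10·200000) = -19/562500 rad
Load 3 — triangular load w₀=13 kN/m (0→w₀ over full span):
  θ_3 = -w₀(7L⁴-30L²x²+15x⁴)/(360LEI) = -13·(7·10⁴-30·10²·(20/3)²+15·(20/3)⁴)/(360·10·200000) = 1183/1944000 rad
Load 4 — applied couple M₀=18 kN·m at a=6 m (b=L-a=4):
  θ_4 = (M₀x²/(2L)-M₀(x-a)+C₁)/EI  [x>a] with C₁=M₀(3b²-L²)/(6L)=-78/5 = (18·(20/3)²/(2·10)-18·((20/3)-6)+(-78/5))/200000 = 31/500000 rad
Superposition: θ = Σ θ_i = 544733/243000000 rad ≈ 0.002242 rad

θ(20/3) = 544733/243000000 rad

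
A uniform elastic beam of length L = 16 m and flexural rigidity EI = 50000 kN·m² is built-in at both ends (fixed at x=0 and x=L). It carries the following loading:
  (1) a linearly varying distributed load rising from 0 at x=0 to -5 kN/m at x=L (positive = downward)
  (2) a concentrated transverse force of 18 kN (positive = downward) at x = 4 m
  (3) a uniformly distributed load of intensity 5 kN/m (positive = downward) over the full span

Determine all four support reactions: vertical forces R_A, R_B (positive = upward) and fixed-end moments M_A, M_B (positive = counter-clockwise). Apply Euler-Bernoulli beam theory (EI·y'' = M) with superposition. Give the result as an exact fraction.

Load 1 — triangular load w₀=-5 kN/m (0→w₀ over full span):
  R_A = 3w₀L/20 = 3·(-5)·16/20 = -12 kN
  M_A = w₀L²/30 = (-5)·16²/30 = -128/3 kN·m
  R_B = 7w₀L/20 = 7·(-5)·16/20 = -28 kN
  M_B = -w₀L²/20 = -(-5)·16²/20 = 64 kN·m
Load 2 — point force P=18 kN at a=4 m (b=L-a=12):
  R_A = Pb²(3a+b)/L³ = 18·12²·(3·4+12)/16³ = 243/16 kN
  M_A = Pab²/L² = 18·4·12²/16² = 81/2 kN·m
  R_B = Pa²(a+3b)/L³ = 18·4²·(4+3·12)/16³ = 45/16 kN
  M_B = -Pa²b/L² = -18·4²·12/16² = -27/2 kN·m
Load 3 — uniform load w=5 kN/m over full span:
  R_A = wL/2 = 5·16/2 = 40 kN
  M_A = wL²/12 = 5·16²/12 = 320/3 kN·m
  R_B = wL/2 = 5·16/2 = 40 kN
  M_B = -wL²/12 = -5·16²/12 = -320/3 kN·m
Superposition: R_A = 691/16 kN, M_A = 209/2 kN·m, R_B = 237/16 kN, M_B = -337/6 kN·m

R_A = 691/16 kN, M_A = 209/2 kN·m, R_B = 237/16 kN, M_B = -337/6 kN·m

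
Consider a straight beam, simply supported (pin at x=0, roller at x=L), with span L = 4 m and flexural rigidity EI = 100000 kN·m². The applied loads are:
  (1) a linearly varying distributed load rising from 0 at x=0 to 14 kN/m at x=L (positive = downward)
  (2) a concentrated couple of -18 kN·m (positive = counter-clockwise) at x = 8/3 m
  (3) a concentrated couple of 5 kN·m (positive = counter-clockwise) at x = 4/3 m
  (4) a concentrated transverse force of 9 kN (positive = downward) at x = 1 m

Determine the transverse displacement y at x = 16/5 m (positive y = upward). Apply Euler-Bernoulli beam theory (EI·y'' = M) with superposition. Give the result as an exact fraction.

y(16/5) = -3830137/28125000000 m

Load 1 — triangular load w₀=14 kN/m (0→w₀ over full span):
  y_1 = -w₀x(7L⁴-10L²x²+3x⁴)/(360LEI) = -14·(16/5)·(7·4⁴-10·4²·(16/5)²+3·(16/5)⁴)/(360·4·100000) = -7112/48828125 m
Load 2 — applied couple M₀=-18 kN·m at a=8/3 m (b=L-a=4/3):
  y_2 = (M₀x³/(6L)-M₀(x-a)²/2+C₁x)/EI  [x>a] with C₁=M₀(3b²-L²)/(6L)=8 = ((-18)·(16/5)³/(6·4)-(-18)·((16/5)-(8/3))²/2+8·(16/5))/100000 = 14/390625 m
Load 3 — applied couple M₀=5 kN·m at a=4/3 m (b=L-a=8/3):
  y_3 = (M₀x³/(6L)-M₀(x-a)²/2+C₁x)/EI  [x>a] with C₁=M₀(3b²-L²)/(6L)=10/9 = (5·(16/5)³/(6·4)-5·((16/5)-(4/3))²/2+(10/9)·(16/5))/100000 = 47/2812500 m
Load 4 — point force P=9 kN at a=1 m (b=L-a=3):
  y_4 = -Pa(L-x)(2Lx-a²-x²)/(6LEI)  [x>a] = -9·1·(4-(16/5))·(2·4·(16/5)-1²-(16/5)²)/(6·4·100000) = -1077/25000000 m
Superposition: y = Σ y_i = -3830137/28125000000 m ≈ -0.000136 m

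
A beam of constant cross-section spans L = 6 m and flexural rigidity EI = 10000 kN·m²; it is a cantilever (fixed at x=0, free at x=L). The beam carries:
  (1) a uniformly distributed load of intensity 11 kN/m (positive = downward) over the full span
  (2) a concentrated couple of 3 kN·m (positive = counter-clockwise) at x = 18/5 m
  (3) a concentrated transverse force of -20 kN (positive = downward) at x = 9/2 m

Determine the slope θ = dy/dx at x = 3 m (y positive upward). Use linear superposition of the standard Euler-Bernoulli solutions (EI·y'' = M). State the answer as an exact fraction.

θ(3) = -63/4000 rad

Load 1 — uniform load w=11 kN/m over full span:
  θ_1 = -wx(x²-3Lx+3L²)/(6EI) = -11·3·(3²-3·6·3+3·6²)/(6·10000) = -693/20000 rad
Load 2 — applied couple M₀=3 kN·m at a=18/5 m (b=L-a=12/5):
  θ_2 = M₀x/EI  [x≤a] = 3·3/10000 = 9/10000 rad
Load 3 — point force P=-20 kN at a=9/2 m (b=L-a=3/2):
  θ_3 = -Px(2a-x)/(2EI)  [x≤a] = -(-20)·3·(2·(9/2)-3)/(2·10000) = 9/500 rad
Superposition: θ = Σ θ_i = -63/4000 rad ≈ -0.015750 rad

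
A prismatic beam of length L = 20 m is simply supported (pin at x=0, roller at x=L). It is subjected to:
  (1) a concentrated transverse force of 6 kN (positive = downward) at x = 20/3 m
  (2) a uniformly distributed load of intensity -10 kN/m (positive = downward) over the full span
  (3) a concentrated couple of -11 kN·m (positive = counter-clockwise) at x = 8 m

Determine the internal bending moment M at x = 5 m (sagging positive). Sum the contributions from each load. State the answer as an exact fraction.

M(5) = -1431/4 kN·m

Load 1 — point force P=6 kN at a=20/3 m (b=L-a=40/3):
  M_1 = Pbx/L  [x≤a] = 6·(40/3)·5/20 = 20 kN·m
Load 2 — uniform load w=-10 kN/m over full span:
  M_2 = wx(L-x)/2 = (-10)·5·(20-5)/2 = -375 kN·m
Load 3 — applied couple M₀=-11 kN·m at a=8 m (b=L-a=12):
  M_3 = M₀x/L  [x≤a] = (-11)·5/20 = -11/4 kN·m
Superposition: M = Σ M_i = -1431/4 kN·m ≈ -357.750000 kN·m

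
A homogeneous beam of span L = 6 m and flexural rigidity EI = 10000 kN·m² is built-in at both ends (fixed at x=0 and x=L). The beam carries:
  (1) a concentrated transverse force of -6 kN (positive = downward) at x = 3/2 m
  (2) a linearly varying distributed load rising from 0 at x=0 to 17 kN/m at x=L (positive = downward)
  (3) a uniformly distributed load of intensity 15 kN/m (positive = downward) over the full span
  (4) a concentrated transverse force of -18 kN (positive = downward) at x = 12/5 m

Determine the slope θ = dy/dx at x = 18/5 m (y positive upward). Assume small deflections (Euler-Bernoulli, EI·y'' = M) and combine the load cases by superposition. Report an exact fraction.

θ(18/5) = 135621/125000000 rad

Load 1 — point force P=-6 kN at a=3/2 m (b=L-a=9/2):
  θ_1 = Pa²(L-x)(2bL-(3b+a)(L-x))/(2L³EI)  [x>a] = (-6)·(3/2)²·(6-(18/5))·(2·(9/2)·6-(3·(9/2)+(3/2))·(6-(18/5)))/(2·6³·10000) = -27/200000 rad
Load 2 — triangular load w₀=17 kN/m (0→w₀ over full span):
  θ_2 = -w₀(2x(L-x)(L-2x)(x+2L)+x²(L-x)²)/(120LEI) = -17·(2·(18/5)·(6-(18/5))·(6-2·(18/5))·((18/5)+2·6)+(18/5)²·(6-(18/5))²)/(120·6·10000) = 459/781250 rad
Load 3 — uniform load w=15 kN/m over full span:
  θ_3 = -wx(L-x)(L-2x)/(12EI) = -15·(18/5)·(6-(18/5))·(6-2·(18/5))/(12·10000) = 81/62500 rad
Load 4 — point force P=-18 kN at a=12/5 m (b=L-a=18/5):
  θ_4 = Pa²(L-x)(2bL-(3b+a)(L-x))/(2L³EI)  [x>a] = (-18)·(12/5)²·(6-(18/5))·(2·(18/5)·6-(3·(18/5)+(12/5))·(6-(18/5)))/(2·6³·10000) = -1296/1953125 rad
Superposition: θ = Σ θ_i = 135621/125000000 rad ≈ 0.001085 rad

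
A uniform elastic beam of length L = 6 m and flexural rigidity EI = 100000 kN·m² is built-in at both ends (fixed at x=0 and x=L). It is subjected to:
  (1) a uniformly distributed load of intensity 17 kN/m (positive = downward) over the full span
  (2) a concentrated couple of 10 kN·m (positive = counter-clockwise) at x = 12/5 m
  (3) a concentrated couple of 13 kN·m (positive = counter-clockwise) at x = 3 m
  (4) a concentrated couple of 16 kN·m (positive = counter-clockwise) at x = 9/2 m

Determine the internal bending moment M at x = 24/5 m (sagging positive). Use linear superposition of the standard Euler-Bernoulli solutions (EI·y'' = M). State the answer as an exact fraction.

M(24/5) = -897/100 kN·m

Load 1 — uniform load w=17 kN/m over full span:
  M_1 = wLx/2 - wL²/12 - wx²/2 = 17·6·(24/5)/2 - 17·6²/12 - 17·(24/5)²/2 = -51/25 kN·m
Load 2 — applied couple M₀=10 kN·m at a=12/5 m (b=L-a=18/5):
  M_2 = R_Ax - M_A - M₀  [x>a] with R_A=12/5, M_A=6/5 = (12/5)·(24/5) - (6/5) - 10 = 8/25 kN·m
Load 3 — applied couple M₀=13 kN·m at a=3 m (b=L-a=3):
  M_3 = R_Ax - M_A - M₀  [x>a] with R_A=13/4, M_A=13/4 = (13/4)·(24/5) - (13/4) - 13 = -13/20 kN·m
Load 4 — applied couple M₀=16 kN·m at a=9/2 m (b=L-a=3/2):
  M_4 = R_Ax - M_A - M₀  [x>a] with R_A=3, M_A=5 = 3·(24/5) - 5 - 16 = -33/5 kN·m
Superposition: M = Σ M_i = -897/100 kN·m ≈ -8.970000 kN·m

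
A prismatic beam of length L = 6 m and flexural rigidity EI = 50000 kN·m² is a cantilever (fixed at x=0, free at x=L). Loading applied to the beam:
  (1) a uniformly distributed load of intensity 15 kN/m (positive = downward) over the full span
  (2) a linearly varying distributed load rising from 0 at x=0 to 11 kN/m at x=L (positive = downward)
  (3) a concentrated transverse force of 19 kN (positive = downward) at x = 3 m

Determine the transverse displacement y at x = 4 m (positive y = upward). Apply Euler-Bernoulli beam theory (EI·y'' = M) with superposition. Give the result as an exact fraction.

Load 1 — uniform load w=15 kN/m over full span:
  y_1 = -wx²(x²-4Lx+6L²)/(24EI) = -15·4²·(4²-4·6·4+6·6²)/(24·50000) = -17/625 m
Load 2 — triangular load w₀=11 kN/m (0→w₀ over full span):
  y_2 = (w₀Lx³/12-w₀L²x²/6-w₀x⁵/(120L))/EI = (11·6·4³/12-11·6²·4²/6-11·4⁵/(120·6))/50000 = -2024/140625 m
Load 3 — point force P=19 kN at a=3 m (b=L-a=3):
  y_3 = -Pa²(3x-a)/(6EI)  [x>a] = -19·3²·(3·4-3)/(6·50000) = -513/100000 m
Superposition: y = Σ y_i = -210253/4500000 m ≈ -0.046723 m

y(4) = -210253/4500000 m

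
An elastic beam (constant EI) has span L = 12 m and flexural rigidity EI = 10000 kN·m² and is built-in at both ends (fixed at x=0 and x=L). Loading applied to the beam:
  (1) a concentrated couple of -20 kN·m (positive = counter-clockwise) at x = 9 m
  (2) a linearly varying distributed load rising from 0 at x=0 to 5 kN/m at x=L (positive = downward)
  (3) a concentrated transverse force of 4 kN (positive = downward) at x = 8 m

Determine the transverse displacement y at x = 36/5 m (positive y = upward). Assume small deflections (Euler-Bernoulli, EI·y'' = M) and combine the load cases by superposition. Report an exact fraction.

Load 1 — applied couple M₀=-20 kN·m at a=9 m (b=L-a=3):
  y_1 = (R_Ax³/6 - M_Ax²/2)/EI  [x≤a] with R_A=-15/8, M_A=-25/4 = ((-15/8)·(36/5)³/6 - (-25/4)·(36/5)²/2)/10000 = 567/125000 m
Load 2 — triangular load w₀=5 kN/m (0→w₀ over full span):
  y_2 = -w₀x²(L-x)²(x+2L)/(120LEI) = -5·(36/5)²·(12-(36/5))²·((36/5)+2·12)/(120·12·10000) = -25272/1953125 m
Load 3 — point force P=4 kN at a=8 m (b=L-a=4):
  y_3 = -Pb²x²(3aL-(3a+b)x)/(6L³EI)  [x≤a] = -4·4²·(36/5)²·(3·8·12-(3·8+4)·(36/5))/(6·12³·10000) = -216/78125 m
Superposition: y = Σ y_i = -174501/15625000 m ≈ -0.011168 m

y(36/5) = -174501/15625000 m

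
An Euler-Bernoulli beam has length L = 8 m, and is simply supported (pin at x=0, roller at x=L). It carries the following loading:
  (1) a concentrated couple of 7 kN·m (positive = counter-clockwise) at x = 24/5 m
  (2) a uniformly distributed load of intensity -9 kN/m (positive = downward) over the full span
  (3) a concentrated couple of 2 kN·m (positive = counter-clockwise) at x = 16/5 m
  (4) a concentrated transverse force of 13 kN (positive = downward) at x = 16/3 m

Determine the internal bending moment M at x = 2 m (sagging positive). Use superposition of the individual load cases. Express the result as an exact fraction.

Load 1 — applied couple M₀=7 kN·m at a=24/5 m (b=L-a=16/5):
  M_1 = M₀x/L  [x≤a] = 7·2/8 = 7/4 kN·m
Load 2 — uniform load w=-9 kN/m over full span:
  M_2 = wx(L-x)/2 = (-9)·2·(8-2)/2 = -54 kN·m
Load 3 — applied couple M₀=2 kN·m at a=16/5 m (b=L-a=24/5):
  M_3 = M₀x/L  [x≤a] = 2·2/8 = 1/2 kN·m
Load 4 — point force P=13 kN at a=16/3 m (b=L-a=8/3):
  M_4 = Pbx/L  [x≤a] = 13·(8/3)·2/8 = 26/3 kN·m
Superposition: M = Σ M_i = -517/12 kN·m ≈ -43.083333 kN·m

M(2) = -517/12 kN·m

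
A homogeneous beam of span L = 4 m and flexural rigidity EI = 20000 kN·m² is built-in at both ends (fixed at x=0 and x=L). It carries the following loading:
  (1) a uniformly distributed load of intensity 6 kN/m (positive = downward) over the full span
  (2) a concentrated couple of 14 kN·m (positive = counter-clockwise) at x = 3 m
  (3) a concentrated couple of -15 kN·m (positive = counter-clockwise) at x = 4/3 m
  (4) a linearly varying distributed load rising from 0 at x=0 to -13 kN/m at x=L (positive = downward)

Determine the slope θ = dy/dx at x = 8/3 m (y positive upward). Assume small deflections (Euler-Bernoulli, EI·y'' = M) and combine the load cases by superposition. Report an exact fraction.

θ(8/3) = 5503/24300000 rad

Load 1 — uniform load w=6 kN/m over full span:
  θ_1 = -wx(L-x)(L-2x)/(12EI) = -6·(8/3)·(4-(8/3))·(4-2·(8/3))/(12·20000) = 2/16875 rad
Load 2 — applied couple M₀=14 kN·m at a=3 m (b=L-a=1):
  θ_2 = (R_Ax²/2 - M_Ax)/EI  [x≤a] with R_A=63/16, M_A=35/8 = ((63/16)·(8/3)²/2 - (35/8)·(8/3))/20000 = 7/60000 rad
Load 3 — applied couple M₀=-15 kN·m at a=4/3 m (b=L-a=8/3):
  θ_3 = (R_Ax²/2 - M_Ax - M₀(x-a))/EI  [x>a] with R_A=-5, M_A=0 = ((-5)·(8/3)²/2 - 0·(8/3) - (-15)·((8/3)-(4/3)))/20000 = 1/9000 rad
Load 4 — triangular load w₀=-13 kN/m (0→w₀ over full span):
  θ_4 = -w₀(2x(L-x)(L-2x)(x+2L)+x²(L-x)²)/(120LEI) = -(-13)·(2·(8/3)·(4-(8/3))·(4-2·(8/3))·((8/3)+2·4)+(8/3)²·(4-(8/3))²)/(120·4·20000) = -91/759375 rad
Superposition: θ = Σ θ_i = 5503/24300000 rad ≈ 0.000226 rad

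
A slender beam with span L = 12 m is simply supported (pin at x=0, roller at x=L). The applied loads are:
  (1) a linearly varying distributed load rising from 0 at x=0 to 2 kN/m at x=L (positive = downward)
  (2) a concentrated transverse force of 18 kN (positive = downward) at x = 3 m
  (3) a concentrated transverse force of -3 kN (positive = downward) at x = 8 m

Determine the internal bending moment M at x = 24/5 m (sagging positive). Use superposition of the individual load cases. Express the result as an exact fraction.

M(24/5) = 5466/125 kN·m

Load 1 — triangular load w₀=2 kN/m (0→w₀ over full span):
  M_1 = w₀Lx/6 - w₀x³/(6L) = 2·12·(24/5)/6 - 2·(24/5)³/(6·12) = 2016/125 kN·m
Load 2 — point force P=18 kN at a=3 m (b=L-a=9):
  M_2 = Pa(L-x)/L  [x>a] = 18·3·(12-(24/5))/12 = 162/5 kN·m
Load 3 — point force P=-3 kN at a=8 m (b=L-a=4):
  M_3 = Pbx/L  [x≤a] = (-3)·4·(24/5)/12 = -24/5 kN·m
Superposition: M = Σ M_i = 5466/125 kN·m ≈ 43.728000 kN·m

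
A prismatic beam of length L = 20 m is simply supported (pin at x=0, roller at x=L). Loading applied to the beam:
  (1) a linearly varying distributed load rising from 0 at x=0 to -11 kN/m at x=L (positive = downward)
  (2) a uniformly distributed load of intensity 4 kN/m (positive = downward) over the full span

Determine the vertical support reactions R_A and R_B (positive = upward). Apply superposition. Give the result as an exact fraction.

Load 1 — triangular load w₀=-11 kN/m (0→w₀ over full span):
  R_A = w₀L/6 = (-11)·20/6 = -110/3 kN
  R_B = w₀L/3 = (-11)·20/3 = -220/3 kN
Load 2 — uniform load w=4 kN/m over full span:
  R_A = wL/2 = 4·20/2 = 40 kN
  R_B = wL/2 = 4·20/2 = 40 kN
Superposition: R_A = 10/3 kN, R_B = -100/3 kN

R_A = 10/3 kN, R_B = -100/3 kN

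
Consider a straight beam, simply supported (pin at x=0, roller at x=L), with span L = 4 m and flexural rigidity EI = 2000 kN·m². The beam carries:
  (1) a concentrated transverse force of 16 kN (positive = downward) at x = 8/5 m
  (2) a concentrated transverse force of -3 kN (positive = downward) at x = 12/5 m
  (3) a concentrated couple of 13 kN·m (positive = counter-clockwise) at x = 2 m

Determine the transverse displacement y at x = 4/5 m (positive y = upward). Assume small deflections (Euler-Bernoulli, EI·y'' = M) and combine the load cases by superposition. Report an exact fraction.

Load 1 — point force P=16 kN at a=8/5 m (b=L-a=12/5):
  y_1 = -Pbx(L²-b²-x²)/(6LEI)  [x≤a] = -16·(12/5)·(4/5)·(4²-(12/5)²-(4/5)²)/(6·4·2000) = -96/15625 m
Load 2 — point force P=-3 kN at a=12/5 m (b=L-a=8/5):
  y_2 = -Pbx(L²-b²-x²)/(6LEI)  [x≤a] = -(-3)·(8/5)·(4/5)·(4²-(8/5)²-(4/5)²)/(6·4·2000) = 16/15625 m
Load 3 — applied couple M₀=13 kN·m at a=2 m (b=L-a=2):
  y_3 = (M₀x³/(6L)+C₁x)/EI  [x≤a] with C₁=M₀(3b²-L²)/(6L)=-13/6 = (13·(4/5)³/(6·4)+(-13/6)·(4/5))/2000 = -91/125000 m
Superposition: y = Σ y_i = -731/125000 m ≈ -0.005848 m

y(4/5) = -731/125000 m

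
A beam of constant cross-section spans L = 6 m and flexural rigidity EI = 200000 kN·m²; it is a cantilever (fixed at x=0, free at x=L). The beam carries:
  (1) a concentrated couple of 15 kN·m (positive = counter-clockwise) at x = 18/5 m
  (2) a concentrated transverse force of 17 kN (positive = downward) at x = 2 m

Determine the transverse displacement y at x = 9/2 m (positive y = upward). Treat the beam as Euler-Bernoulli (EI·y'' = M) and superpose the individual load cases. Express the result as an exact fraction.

y(9/2) = 29/375000 m

Load 1 — applied couple M₀=15 kN·m at a=18/5 m (b=L-a=12/5):
  y_1 = M₀a(2x-a)/(2EI)  [x>a] = 15·(18/5)·(2·(9/2)-(18/5))/(2·200000) = 729/1000000 m
Load 2 — point force P=17 kN at a=2 m (b=L-a=4):
  y_2 = -Pa²(3x-a)/(6EI)  [x>a] = -17·2²·(3·(9/2)-2)/(6·200000) = -391/600000 m
Superposition: y = Σ y_i = 29/375000 m ≈ 0.000077 m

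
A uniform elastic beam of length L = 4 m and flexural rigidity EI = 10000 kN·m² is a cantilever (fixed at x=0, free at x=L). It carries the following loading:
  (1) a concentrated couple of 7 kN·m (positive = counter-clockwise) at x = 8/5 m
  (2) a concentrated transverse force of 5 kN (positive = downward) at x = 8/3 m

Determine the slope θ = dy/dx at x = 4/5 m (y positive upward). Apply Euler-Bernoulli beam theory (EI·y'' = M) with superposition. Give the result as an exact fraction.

Load 1 — applied couple M₀=7 kN·m at a=8/5 m (b=L-a=12/5):
  θ_1 = M₀x/EI  [x≤a] = 7·(4/5)/10000 = 7/12500 rad
Load 2 — point force P=5 kN at a=8/3 m (b=L-a=4/3):
  θ_2 = -Px(2a-x)/(2EI)  [x≤a] = -5·(4/5)·(2·(8/3)-(4/5))/(2·10000) = -17/18750 rad
Superposition: θ = Σ θ_i = -13/37500 rad ≈ -0.000347 rad

θ(4/5) = -13/37500 rad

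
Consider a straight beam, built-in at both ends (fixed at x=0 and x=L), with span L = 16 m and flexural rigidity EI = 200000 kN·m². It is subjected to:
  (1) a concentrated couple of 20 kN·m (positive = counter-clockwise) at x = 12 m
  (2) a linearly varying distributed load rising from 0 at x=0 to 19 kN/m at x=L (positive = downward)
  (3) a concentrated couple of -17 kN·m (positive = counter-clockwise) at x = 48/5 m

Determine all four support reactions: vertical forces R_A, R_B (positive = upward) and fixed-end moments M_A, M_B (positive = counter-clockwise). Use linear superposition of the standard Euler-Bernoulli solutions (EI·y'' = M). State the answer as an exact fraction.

R_A = 36381/800 kN, M_A = 48883/300 kN·m, R_B = 85219/800 kN, M_B = -24899/100 kN·m

Load 1 — applied couple M₀=20 kN·m at a=12 m (b=L-a=4):
  R_A = 6M₀ab/L³ = 6·20·12·4/16³ = 45/32 kN
  M_A = M₀b(2a-b)/L² = 20·4·(2·12-4)/16² = 25/4 kN·m
  R_B = -6M₀ab/L³ = -6·20·12·4/16³ = -45/32 kN
  M_B = M₀a(2b-a)/L² = 20·12·(2·4-12)/16² = -15/4 kN·m
Load 2 — triangular load w₀=19 kN/m (0→w₀ over full span):
  R_A = 3w₀L/20 = 3·19·16/20 = 228/5 kN
  M_A = w₀L²/30 = 19·16²/30 = 2432/15 kN·m
  R_B = 7w₀L/20 = 7·19·16/20 = 532/5 kN
  M_B = -w₀L²/20 = -19·16²/20 = -1216/5 kN·m
Load 3 — applied couple M₀=-17 kN·m at a=48/5 m (b=L-a=32/5):
  R_A = 6M₀ab/L³ = 6·(-17)·(48/5)·(32/5)/16³ = -153/100 kN
  M_A = M₀b(2a-b)/L² = (-17)·(32/5)·(2·(48/5)-(32/5))/16² = -136/25 kN·m
  R_B = -6M₀ab/L³ = -6·(-17)·(48/5)·(32/5)/16³ = 153/100 kN
  M_B = M₀a(2b-a)/L² = (-17)·(48/5)·(2·(32/5)-(48/5))/16² = -51/25 kN·m
Superposition: R_A = 36381/800 kN, M_A = 48883/300 kN·m, R_B = 85219/800 kN, M_B = -24899/100 kN·m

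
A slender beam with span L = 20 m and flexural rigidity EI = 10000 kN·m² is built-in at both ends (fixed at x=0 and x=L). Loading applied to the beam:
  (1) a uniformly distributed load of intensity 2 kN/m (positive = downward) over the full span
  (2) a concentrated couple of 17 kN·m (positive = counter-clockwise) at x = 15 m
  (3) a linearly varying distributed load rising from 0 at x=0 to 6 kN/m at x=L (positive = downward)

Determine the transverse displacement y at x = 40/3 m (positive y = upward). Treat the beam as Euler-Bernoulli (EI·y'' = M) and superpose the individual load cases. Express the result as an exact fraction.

y(40/3) = -8779/48600 m

Load 1 — uniform load w=2 kN/m over full span:
  y_1 = -wx²(L-x)²/(24EI) = -2·(40/3)²·(20-(40/3))²/(24·10000) = -16/243 m
Load 2 — applied couple M₀=17 kN·m at a=15 m (b=L-a=5):
  y_2 = (R_Ax³/6 - M_Ax²/2)/EI  [x≤a] with R_A=153/160, M_A=85/16 = ((153/160)·(40/3)³/6 - (85/16)·(40/3)²/2)/10000 = -17/1800 m
Load 3 — triangular load w₀=6 kN/m (0→w₀ over full span):
  y_3 = -w₀x²(L-x)²(x+2L)/(120LEI) = -6·(40/3)²·(20-(40/3))²·((40/3)+2·20)/(120·20·10000) = -128/1215 m
Superposition: y = Σ y_i = -8779/48600 m ≈ -0.180638 m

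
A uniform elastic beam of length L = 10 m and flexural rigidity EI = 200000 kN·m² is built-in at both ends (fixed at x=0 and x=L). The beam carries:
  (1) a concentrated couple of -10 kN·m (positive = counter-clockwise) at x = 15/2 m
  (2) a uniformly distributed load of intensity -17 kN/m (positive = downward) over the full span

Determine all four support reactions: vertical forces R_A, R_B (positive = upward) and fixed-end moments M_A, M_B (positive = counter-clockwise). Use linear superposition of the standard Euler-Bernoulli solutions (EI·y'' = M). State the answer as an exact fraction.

Load 1 — applied couple M₀=-10 kN·m at a=15/2 m (b=L-a=5/2):
  R_A = 6M₀ab/L³ = 6·(-10)·(15/2)·(5/2)/10³ = -9/8 kN
  M_A = M₀b(2a-b)/L² = (-10)·(5/2)·(2·(15/2)-(5/2))/10² = -25/8 kN·m
  R_B = -6M₀ab/L³ = -6·(-10)·(15/2)·(5/2)/10³ = 9/8 kN
  M_B = M₀a(2b-a)/L² = (-10)·(15/2)·(2·(5/2)-(15/2))/10² = 15/8 kN·m
Load 2 — uniform load w=-17 kN/m over full span:
  R_A = wL/2 = (-17)·10/2 = -85 kN
  M_A = wL²/12 = (-17)·10²/12 = -425/3 kN·m
  R_B = wL/2 = (-17)·10/2 = -85 kN
  M_B = -wL²/12 = -(-17)·10²/12 = 425/3 kN·m
Superposition: R_A = -689/8 kN, M_A = -3475/24 kN·m, R_B = -671/8 kN, M_B = 3445/24 kN·m

R_A = -689/8 kN, M_A = -3475/24 kN·m, R_B = -671/8 kN, M_B = 3445/24 kN·m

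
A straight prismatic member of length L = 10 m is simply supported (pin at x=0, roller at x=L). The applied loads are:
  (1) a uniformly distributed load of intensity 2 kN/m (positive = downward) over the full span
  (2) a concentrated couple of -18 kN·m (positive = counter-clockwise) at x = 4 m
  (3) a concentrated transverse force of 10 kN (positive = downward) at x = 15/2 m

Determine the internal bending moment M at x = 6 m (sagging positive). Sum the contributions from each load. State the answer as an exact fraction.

Load 1 — uniform load w=2 kN/m over full span:
  M_1 = wx(L-x)/2 = 2·6·(10-6)/2 = 24 kN·m
Load 2 — applied couple M₀=-18 kN·m at a=4 m (b=L-a=6):
  M_2 = M₀x/L - M₀  [x>a] = (-18)·6/10 - (-18) = 36/5 kN·m
Load 3 — point force P=10 kN at a=15/2 m (b=L-a=5/2):
  M_3 = Pbx/L  [x≤a] = 10·(5/2)·6/10 = 15 kN·m
Superposition: M = Σ M_i = 231/5 kN·m ≈ 46.200000 kN·m

M(6) = 231/5 kN·m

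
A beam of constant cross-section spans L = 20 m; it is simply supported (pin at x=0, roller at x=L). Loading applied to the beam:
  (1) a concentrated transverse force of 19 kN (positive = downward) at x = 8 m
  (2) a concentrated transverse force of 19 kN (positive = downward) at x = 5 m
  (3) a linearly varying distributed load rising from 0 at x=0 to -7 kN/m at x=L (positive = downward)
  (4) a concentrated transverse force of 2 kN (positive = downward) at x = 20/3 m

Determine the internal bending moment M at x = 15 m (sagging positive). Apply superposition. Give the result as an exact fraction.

Load 1 — point force P=19 kN at a=8 m (b=L-a=12):
  M_1 = Pa(L-x)/L  [x>a] = 19·8·(20-15)/20 = 38 kN·m
Load 2 — point force P=19 kN at a=5 m (b=L-a=15):
  M_2 = Pa(L-x)/L  [x>a] = 19·5·(20-15)/20 = 95/4 kN·m
Load 3 — triangular load w₀=-7 kN/m (0→w₀ over full span):
  M_3 = w₀Lx/6 - w₀x³/(6L) = (-7)·20·15/6 - (-7)·15³/(6·20) = -1225/8 kN·m
Load 4 — point force P=2 kN at a=20/3 m (b=L-a=40/3):
  M_4 = Pa(L-x)/L  [x>a] = 2·(20/3)·(20-15)/20 = 10/3 kN·m
Superposition: M = Σ M_i = -2113/24 kN·m ≈ -88.041667 kN·m

M(15) = -2113/24 kN·m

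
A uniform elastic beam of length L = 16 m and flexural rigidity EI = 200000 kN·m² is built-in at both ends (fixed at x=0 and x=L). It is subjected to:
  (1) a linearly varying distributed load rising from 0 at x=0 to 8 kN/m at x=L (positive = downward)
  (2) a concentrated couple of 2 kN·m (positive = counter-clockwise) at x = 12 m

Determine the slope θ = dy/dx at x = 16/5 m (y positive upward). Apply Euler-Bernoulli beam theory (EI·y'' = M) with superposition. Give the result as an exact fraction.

Load 1 — triangular load w₀=8 kN/m (0→w₀ over full span):
  θ_1 = -w₀(2x(L-x)(L-2x)(x+2L)+x²(L-x)²)/(120LEI) = -8·(2·(16/5)·(16-(16/5))·(16-2·(16/5))·((16/5)+2·16)+(16/5)²·(16-(16/5))²)/(120·16·200000) = -3584/5859375 rad
Load 2 — applied couple M₀=2 kN·m at a=12 m (b=L-a=4):
  θ_2 = (R_Ax²/2 - M_Ax)/EI  [x≤a] with R_A=9/64, M_A=5/8 = ((9/64)·(16/5)²/2 - (5/8)·(16/5))/200000 = -1/156250 rad
Superposition: θ = Σ θ_i = -7243/11718750 rad ≈ -0.000618 rad

θ(16/5) = -7243/11718750 rad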